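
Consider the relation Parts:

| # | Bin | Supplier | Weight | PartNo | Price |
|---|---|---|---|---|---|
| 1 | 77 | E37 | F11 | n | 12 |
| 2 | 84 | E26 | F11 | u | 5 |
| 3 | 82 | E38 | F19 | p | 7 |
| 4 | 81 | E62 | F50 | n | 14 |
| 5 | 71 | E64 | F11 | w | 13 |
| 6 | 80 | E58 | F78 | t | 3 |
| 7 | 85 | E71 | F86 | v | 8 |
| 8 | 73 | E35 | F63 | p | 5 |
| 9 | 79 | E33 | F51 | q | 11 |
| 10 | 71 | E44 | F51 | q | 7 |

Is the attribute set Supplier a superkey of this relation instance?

Yes

All 10 rows have distinct Supplier values, so Supplier → (all attributes) holds and Supplier is a superkey.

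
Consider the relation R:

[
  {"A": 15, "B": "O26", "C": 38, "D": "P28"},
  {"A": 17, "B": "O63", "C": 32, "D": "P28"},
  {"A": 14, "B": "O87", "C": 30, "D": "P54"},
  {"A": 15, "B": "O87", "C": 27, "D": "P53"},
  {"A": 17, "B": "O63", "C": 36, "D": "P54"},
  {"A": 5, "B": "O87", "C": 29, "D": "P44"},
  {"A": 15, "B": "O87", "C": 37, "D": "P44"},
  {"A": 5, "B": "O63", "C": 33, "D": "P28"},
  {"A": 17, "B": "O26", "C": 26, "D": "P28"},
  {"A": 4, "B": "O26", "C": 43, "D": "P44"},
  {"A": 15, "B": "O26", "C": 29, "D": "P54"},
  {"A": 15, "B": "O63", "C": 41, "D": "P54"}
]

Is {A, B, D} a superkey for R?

All 12 rows have distinct {A, B, D} values, so {A, B, D} → (all attributes) holds and {A, B, D} is a superkey.

Yes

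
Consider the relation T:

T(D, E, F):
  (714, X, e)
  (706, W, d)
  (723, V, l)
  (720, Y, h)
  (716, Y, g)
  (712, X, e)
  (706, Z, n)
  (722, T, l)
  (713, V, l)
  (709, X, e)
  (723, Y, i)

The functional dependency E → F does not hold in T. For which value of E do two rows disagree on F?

Y

E=X: 3 rows → F = e, e, e ✓
E=W: 1 row → F = d ✓
E=V: 2 rows → F = l, l ✓
E=Y: 3 rows → F takes values {h, g, i} — violation
E=Z: 1 row → F = n ✓
E=T: 1 row → F = l ✓
The only E value with inconsistent F is E=Y.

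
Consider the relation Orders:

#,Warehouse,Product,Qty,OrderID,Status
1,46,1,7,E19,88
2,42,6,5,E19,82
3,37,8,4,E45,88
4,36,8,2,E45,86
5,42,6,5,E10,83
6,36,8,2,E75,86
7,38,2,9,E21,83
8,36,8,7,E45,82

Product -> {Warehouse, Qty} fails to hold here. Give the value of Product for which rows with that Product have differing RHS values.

Product=1: row 1 → {Warehouse,Qty} = (46, 7) ✓
Product=6: rows 2, 5 → {Warehouse,Qty} = (42, 5), (42, 5) ✓
Product=8: rows 3, 4, 6, 8 → {Warehouse,Qty} takes values {(37, 4), (36, 2), (36, 7)} — violation
Product=2: row 7 → {Warehouse,Qty} = (38, 9) ✓
The only Product value with inconsistent RHS is Product=8.

8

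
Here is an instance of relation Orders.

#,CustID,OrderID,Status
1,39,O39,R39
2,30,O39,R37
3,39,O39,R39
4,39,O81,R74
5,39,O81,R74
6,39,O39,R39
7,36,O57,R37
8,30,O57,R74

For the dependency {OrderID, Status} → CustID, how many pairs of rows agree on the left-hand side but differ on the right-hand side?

0

(OrderID=O39, Status=R39): all 3 rows agree on CustID — 0 pairs.
(OrderID=O81, Status=R74): all 2 rows agree on CustID — 0 pairs.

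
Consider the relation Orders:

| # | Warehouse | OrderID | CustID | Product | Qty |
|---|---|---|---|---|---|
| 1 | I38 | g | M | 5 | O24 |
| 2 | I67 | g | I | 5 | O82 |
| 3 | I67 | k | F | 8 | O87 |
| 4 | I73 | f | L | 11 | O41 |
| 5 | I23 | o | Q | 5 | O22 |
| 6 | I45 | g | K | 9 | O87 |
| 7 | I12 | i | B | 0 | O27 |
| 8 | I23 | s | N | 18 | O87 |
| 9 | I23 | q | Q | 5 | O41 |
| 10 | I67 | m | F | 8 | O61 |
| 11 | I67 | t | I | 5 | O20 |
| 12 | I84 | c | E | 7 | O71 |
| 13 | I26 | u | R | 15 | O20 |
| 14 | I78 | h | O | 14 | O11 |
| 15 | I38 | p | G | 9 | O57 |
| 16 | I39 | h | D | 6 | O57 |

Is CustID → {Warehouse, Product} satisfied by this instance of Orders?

Yes

CustID=M: row 1 → {Warehouse,Product} = (I38, 5) ✓
CustID=I: rows 2, 11 → {Warehouse,Product} = (I67, 5), (I67, 5) ✓
CustID=F: rows 3, 10 → {Warehouse,Product} = (I67, 8), (I67, 8) ✓
CustID=L: row 4 → {Warehouse,Product} = (I73, 11) ✓
CustID=Q: rows 5, 9 → {Warehouse,Product} = (I23, 5), (I23, 5) ✓
CustID=K: row 6 → {Warehouse,Product} = (I45, 9) ✓
CustID=B: row 7 → {Warehouse,Product} = (I12, 0) ✓
CustID=N: row 8 → {Warehouse,Product} = (I23, 18) ✓
CustID=E: row 12 → {Warehouse,Product} = (I84, 7) ✓
CustID=R: row 13 → {Warehouse,Product} = (I26, 15) ✓
CustID=O: row 14 → {Warehouse,Product} = (I78, 14) ✓
CustID=G: row 15 → {Warehouse,Product} = (I38, 9) ✓
CustID=D: row 16 → {Warehouse,Product} = (I39, 6) ✓
Every CustID value is associated with a single {Warehouse, Product} value, so CustID → {Warehouse, Product} holds.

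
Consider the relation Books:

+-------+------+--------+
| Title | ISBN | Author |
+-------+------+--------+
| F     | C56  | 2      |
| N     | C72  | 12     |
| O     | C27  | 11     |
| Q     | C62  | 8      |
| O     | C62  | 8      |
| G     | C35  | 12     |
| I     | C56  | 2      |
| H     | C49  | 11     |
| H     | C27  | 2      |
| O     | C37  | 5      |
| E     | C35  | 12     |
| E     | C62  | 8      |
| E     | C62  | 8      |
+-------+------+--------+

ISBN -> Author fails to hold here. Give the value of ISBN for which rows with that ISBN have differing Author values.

ISBN=C56: 2 rows → Author = 2, 2 ✓
ISBN=C72: 1 row → Author = 12 ✓
ISBN=C27: 2 rows → Author takes values {11, 2} — violation
ISBN=C62: 4 rows → Author = 8, 8, 8, 8 ✓
ISBN=C35: 2 rows → Author = 12, 12 ✓
ISBN=C49: 1 row → Author = 11 ✓
ISBN=C37: 1 row → Author = 5 ✓
The only ISBN value with inconsistent Author is ISBN=C27.

C27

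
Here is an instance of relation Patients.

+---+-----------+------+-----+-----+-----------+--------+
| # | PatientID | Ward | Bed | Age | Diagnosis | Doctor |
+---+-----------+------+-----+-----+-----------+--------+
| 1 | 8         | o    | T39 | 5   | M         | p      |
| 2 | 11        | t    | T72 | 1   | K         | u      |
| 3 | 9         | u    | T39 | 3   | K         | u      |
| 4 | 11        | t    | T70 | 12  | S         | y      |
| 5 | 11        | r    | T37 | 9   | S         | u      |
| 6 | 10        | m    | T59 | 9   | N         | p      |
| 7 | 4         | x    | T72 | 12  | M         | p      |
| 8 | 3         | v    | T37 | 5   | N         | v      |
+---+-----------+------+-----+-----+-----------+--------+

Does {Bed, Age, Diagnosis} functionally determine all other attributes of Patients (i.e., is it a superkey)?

All 8 rows have distinct {Bed, Age, Diagnosis} values, so {Bed, Age, Diagnosis} → (all attributes) holds and {Bed, Age, Diagnosis} is a superkey.

Yes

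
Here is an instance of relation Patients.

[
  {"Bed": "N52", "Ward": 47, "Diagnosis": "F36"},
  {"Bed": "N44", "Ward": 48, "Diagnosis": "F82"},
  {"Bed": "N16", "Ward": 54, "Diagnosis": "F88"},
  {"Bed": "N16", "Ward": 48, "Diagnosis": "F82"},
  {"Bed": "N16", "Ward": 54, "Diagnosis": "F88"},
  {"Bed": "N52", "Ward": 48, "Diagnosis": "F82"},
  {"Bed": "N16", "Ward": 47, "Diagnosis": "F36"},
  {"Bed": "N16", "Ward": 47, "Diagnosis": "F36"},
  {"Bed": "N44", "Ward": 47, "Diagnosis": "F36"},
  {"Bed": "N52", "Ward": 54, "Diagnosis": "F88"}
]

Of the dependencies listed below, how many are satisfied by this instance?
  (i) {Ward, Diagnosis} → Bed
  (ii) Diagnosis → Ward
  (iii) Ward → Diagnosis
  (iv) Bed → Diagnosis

(i) {Ward, Diagnosis} → Bed: (Ward=47, Diagnosis=F36): 4 rows → Bed takes values {N52, N16, N44} — violation; (Ward=48, Diagnosis=F82): 3 rows → Bed takes values {N44, N16, N52} — violation; (Ward=54, Diagnosis=F88): 3 rows → Bed takes values {N16, N52} — violation — fails.
(ii) Diagnosis → Ward: every LHS value maps to a single RHS value — holds.
(iii) Ward → Diagnosis: every LHS value maps to a single RHS value — holds.
(iv) Bed → Diagnosis: Bed=N52: 3 rows → Diagnosis takes values {F36, F82, F88} — violation; Bed=N44: 2 rows → Diagnosis takes values {F82, F36} — violation; Bed=N16: 5 rows → Diagnosis takes values {F88, F82, F36} — violation — fails.
2 of the 4 dependencies hold.

2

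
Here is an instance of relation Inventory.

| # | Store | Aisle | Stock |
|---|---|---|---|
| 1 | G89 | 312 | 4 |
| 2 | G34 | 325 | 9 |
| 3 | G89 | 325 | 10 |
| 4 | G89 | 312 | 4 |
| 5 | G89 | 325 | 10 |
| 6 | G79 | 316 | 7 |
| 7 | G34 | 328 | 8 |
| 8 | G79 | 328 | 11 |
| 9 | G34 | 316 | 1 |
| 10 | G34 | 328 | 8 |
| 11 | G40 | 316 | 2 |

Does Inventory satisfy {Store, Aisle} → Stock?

(Store=G89, Aisle=312): rows 1, 4 → Stock = 4, 4 ✓
(Store=G34, Aisle=325): row 2 → Stock = 9 ✓
(Store=G89, Aisle=325): rows 3, 5 → Stock = 10, 10 ✓
(Store=G79, Aisle=316): row 6 → Stock = 7 ✓
(Store=G34, Aisle=328): rows 7, 10 → Stock = 8, 8 ✓
(Store=G79, Aisle=328): row 8 → Stock = 11 ✓
(Store=G34, Aisle=316): row 9 → Stock = 1 ✓
(Store=G40, Aisle=316): row 11 → Stock = 2 ✓
Every {Store, Aisle} value is associated with a single Stock value, so {Store, Aisle} → Stock holds.

Yes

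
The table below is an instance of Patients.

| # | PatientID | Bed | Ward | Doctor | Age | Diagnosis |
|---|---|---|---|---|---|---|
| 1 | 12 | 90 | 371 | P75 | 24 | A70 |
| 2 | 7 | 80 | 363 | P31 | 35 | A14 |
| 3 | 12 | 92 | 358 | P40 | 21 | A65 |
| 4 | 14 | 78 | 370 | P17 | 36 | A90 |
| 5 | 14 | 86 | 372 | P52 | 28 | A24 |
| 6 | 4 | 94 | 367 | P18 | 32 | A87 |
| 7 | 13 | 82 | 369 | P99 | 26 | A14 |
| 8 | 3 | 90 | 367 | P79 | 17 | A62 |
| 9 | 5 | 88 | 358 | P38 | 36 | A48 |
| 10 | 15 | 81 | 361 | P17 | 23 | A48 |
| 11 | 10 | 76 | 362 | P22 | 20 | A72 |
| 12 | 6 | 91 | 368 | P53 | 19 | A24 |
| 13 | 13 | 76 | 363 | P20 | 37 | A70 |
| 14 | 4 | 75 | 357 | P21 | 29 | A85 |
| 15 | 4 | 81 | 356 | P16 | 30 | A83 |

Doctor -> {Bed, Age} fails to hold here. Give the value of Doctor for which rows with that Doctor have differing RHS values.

P17

Doctor=P75: row 1 → {Bed,Age} = (90, 24) ✓
Doctor=P31: row 2 → {Bed,Age} = (80, 35) ✓
Doctor=P40: row 3 → {Bed,Age} = (92, 21) ✓
Doctor=P17: rows 4, 10 → {Bed,Age} takes values {(78, 36), (81, 23)} — violation
Doctor=P52: row 5 → {Bed,Age} = (86, 28) ✓
Doctor=P18: row 6 → {Bed,Age} = (94, 32) ✓
Doctor=P99: row 7 → {Bed,Age} = (82, 26) ✓
Doctor=P79: row 8 → {Bed,Age} = (90, 17) ✓
Doctor=P38: row 9 → {Bed,Age} = (88, 36) ✓
Doctor=P22: row 11 → {Bed,Age} = (76, 20) ✓
Doctor=P53: row 12 → {Bed,Age} = (91, 19) ✓
Doctor=P20: row 13 → {Bed,Age} = (76, 37) ✓
Doctor=P21: row 14 → {Bed,Age} = (75, 29) ✓
Doctor=P16: row 15 → {Bed,Age} = (81, 30) ✓
The only Doctor value with inconsistent RHS is Doctor=P17.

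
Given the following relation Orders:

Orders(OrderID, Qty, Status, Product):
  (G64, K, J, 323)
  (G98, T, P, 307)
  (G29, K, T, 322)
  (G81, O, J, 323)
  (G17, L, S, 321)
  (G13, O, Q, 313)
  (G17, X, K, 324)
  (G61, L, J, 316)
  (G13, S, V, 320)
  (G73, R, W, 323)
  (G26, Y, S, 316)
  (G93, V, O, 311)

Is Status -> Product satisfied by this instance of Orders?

Status=J: 3 rows → Product takes values {323, 316} — violation
Status=P: 1 row → Product = 307 ✓
Status=T: 1 row → Product = 322 ✓
Status=S: 2 rows → Product takes values {321, 316} — violation
Status=Q: 1 row → Product = 313 ✓
Status=K: 1 row → Product = 324 ✓
Status=V: 1 row → Product = 320 ✓
Status=W: 1 row → Product = 323 ✓
Status=O: 1 row → Product = 311 ✓
Two rows agree on Status but differ on Product, so Status -> Product does not hold.

No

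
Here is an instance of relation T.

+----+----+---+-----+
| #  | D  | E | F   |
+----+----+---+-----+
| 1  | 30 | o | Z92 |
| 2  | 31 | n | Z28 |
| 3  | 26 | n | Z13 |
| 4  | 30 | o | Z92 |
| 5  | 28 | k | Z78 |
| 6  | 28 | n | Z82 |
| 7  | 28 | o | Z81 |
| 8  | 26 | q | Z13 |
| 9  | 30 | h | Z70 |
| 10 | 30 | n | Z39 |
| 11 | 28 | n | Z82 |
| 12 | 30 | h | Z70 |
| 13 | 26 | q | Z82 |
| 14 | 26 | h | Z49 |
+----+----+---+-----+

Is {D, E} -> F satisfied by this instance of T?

(D=30, E=o): rows 1, 4 → F = Z92, Z92 ✓
(D=31, E=n): row 2 → F = Z28 ✓
(D=26, E=n): row 3 → F = Z13 ✓
(D=28, E=k): row 5 → F = Z78 ✓
(D=28, E=n): rows 6, 11 → F = Z82, Z82 ✓
(D=28, E=o): row 7 → F = Z81 ✓
(D=26, E=q): rows 8, 13 → F takes values {Z13, Z82} — violation
(D=30, E=h): rows 9, 12 → F = Z70, Z70 ✓
(D=30, E=n): row 10 → F = Z39 ✓
(D=26, E=h): row 14 → F = Z49 ✓
Two rows agree on {D, E} but differ on F, so {D, E} -> F does not hold.

No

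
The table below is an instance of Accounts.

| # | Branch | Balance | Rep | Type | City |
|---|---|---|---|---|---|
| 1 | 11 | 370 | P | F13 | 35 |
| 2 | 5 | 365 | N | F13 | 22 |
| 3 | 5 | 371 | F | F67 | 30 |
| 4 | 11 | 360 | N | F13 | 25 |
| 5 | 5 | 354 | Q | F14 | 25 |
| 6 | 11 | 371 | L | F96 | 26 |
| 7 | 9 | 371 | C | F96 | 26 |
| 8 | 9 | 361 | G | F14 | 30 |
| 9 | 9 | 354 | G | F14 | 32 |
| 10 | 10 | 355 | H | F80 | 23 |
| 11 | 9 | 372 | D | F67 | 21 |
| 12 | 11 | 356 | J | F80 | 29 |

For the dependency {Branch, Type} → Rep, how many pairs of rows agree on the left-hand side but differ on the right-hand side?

(Branch=11, Type=F13): violating pairs (1,4) — 1 pair.
(Branch=9, Type=F14): all 2 rows agree on Rep — 0 pairs.

1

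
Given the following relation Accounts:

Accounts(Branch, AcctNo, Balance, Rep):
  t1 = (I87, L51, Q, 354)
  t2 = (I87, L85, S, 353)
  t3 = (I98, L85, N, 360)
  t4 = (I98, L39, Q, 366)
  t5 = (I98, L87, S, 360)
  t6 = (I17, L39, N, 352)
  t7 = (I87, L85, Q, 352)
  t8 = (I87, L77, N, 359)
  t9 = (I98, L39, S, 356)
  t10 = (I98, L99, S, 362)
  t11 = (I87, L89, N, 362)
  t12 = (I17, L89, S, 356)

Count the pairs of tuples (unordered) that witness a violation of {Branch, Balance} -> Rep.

5

(Branch=I87, Balance=Q): violating pairs (1,7) — 1 pair.
(Branch=I98, Balance=S): violating pairs (5,9), (5,10), (9,10) — 3 pairs.
(Branch=I87, Balance=N): violating pairs (8,11) — 1 pair.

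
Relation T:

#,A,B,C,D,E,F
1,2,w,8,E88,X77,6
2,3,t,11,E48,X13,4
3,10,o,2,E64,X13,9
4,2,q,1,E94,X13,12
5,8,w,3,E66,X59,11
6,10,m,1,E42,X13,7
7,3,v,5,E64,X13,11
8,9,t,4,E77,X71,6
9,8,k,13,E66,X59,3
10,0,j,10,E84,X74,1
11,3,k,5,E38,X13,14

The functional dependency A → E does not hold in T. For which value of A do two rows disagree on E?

2

A=2: rows 1, 4 → E takes values {X77, X13} — violation
A=3: rows 2, 7, 11 → E = X13, X13, X13 ✓
A=10: rows 3, 6 → E = X13, X13 ✓
A=8: rows 5, 9 → E = X59, X59 ✓
A=9: row 8 → E = X71 ✓
A=0: row 10 → E = X74 ✓
The only A value with inconsistent E is A=2.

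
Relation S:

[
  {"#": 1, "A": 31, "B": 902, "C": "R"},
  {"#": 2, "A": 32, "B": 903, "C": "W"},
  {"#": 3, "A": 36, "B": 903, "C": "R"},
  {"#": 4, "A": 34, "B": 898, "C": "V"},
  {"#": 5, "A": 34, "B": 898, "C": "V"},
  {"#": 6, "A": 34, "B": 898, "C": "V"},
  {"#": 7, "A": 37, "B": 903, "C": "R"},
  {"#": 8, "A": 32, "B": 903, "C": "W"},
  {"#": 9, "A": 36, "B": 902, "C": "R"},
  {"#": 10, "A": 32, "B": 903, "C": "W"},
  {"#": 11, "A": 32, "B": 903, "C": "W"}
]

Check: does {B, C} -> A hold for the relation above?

(B=902, C=R): rows 1, 9 → A takes values {31, 36} — violation
(B=903, C=W): rows 2, 8, 10, 11 → A = 32, 32, 32, 32 ✓
(B=903, C=R): rows 3, 7 → A takes values {36, 37} — violation
(B=898, C=V): rows 4, 5, 6 → A = 34, 34, 34 ✓
Two rows agree on {B, C} but differ on A, so {B, C} -> A does not hold.

No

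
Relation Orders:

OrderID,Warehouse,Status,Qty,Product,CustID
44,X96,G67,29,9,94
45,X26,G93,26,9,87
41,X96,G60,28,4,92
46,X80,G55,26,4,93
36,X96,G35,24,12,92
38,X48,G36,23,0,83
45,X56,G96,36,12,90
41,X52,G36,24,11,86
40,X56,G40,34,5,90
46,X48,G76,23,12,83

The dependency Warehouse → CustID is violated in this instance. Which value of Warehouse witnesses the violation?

X96

Warehouse=X96: 3 rows → CustID takes values {94, 92} — violation
Warehouse=X26: 1 row → CustID = 87 ✓
Warehouse=X80: 1 row → CustID = 93 ✓
Warehouse=X48: 2 rows → CustID = 83, 83 ✓
Warehouse=X56: 2 rows → CustID = 90, 90 ✓
Warehouse=X52: 1 row → CustID = 86 ✓
The only Warehouse value with inconsistent CustID is Warehouse=X96.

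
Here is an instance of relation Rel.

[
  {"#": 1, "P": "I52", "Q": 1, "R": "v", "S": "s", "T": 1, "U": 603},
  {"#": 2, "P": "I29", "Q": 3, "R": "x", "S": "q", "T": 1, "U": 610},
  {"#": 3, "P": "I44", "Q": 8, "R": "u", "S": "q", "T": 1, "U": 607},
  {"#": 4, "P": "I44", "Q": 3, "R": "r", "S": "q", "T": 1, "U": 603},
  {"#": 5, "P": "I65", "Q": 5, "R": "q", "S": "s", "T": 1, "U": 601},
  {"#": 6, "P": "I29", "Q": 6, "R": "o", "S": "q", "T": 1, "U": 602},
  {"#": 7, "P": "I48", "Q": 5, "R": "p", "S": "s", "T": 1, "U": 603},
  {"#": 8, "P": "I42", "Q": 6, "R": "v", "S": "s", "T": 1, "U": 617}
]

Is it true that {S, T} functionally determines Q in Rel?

No

(S=s, T=1): rows 1, 5, 7, 8 → Q takes values {1, 5, 6} — violation
(S=q, T=1): rows 2, 3, 4, 6 → Q takes values {3, 8, 6} — violation
Two rows agree on {S, T} but differ on Q, so {S, T} -> Q does not hold.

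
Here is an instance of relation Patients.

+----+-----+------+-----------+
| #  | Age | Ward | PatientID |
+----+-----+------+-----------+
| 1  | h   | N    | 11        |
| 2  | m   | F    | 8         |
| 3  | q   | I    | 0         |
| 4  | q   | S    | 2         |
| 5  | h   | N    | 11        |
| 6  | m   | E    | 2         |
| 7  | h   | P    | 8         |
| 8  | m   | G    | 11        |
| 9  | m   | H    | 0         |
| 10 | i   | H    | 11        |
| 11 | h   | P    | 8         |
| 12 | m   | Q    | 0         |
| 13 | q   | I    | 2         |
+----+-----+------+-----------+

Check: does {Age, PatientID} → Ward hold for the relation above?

No

(Age=h, PatientID=11): rows 1, 5 → Ward = N, N ✓
(Age=m, PatientID=8): row 2 → Ward = F ✓
(Age=q, PatientID=0): row 3 → Ward = I ✓
(Age=q, PatientID=2): rows 4, 13 → Ward takes values {S, I} — violation
(Age=m, PatientID=2): row 6 → Ward = E ✓
(Age=h, PatientID=8): rows 7, 11 → Ward = P, P ✓
(Age=m, PatientID=11): row 8 → Ward = G ✓
(Age=m, PatientID=0): rows 9, 12 → Ward takes values {H, Q} — violation
(Age=i, PatientID=11): row 10 → Ward = H ✓
Two rows agree on {Age, PatientID} but differ on Ward, so {Age, PatientID} → Ward does not hold.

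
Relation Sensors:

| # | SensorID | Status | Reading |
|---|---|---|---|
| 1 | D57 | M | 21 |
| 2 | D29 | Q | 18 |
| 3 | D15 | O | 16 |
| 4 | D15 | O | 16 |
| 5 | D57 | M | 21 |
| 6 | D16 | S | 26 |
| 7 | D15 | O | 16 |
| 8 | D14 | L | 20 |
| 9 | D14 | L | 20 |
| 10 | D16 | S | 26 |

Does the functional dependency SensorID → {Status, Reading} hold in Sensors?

Yes

SensorID=D57: rows 1, 5 → {Status,Reading} = (M, 21), (M, 21) ✓
SensorID=D29: row 2 → {Status,Reading} = (Q, 18) ✓
SensorID=D15: rows 3, 4, 7 → {Status,Reading} = (O, 16), (O, 16), (O, 16) ✓
SensorID=D16: rows 6, 10 → {Status,Reading} = (S, 26), (S, 26) ✓
SensorID=D14: rows 8, 9 → {Status,Reading} = (L, 20), (L, 20) ✓
Every SensorID value is associated with a single {Status, Reading} value, so SensorID → {Status, Reading} holds.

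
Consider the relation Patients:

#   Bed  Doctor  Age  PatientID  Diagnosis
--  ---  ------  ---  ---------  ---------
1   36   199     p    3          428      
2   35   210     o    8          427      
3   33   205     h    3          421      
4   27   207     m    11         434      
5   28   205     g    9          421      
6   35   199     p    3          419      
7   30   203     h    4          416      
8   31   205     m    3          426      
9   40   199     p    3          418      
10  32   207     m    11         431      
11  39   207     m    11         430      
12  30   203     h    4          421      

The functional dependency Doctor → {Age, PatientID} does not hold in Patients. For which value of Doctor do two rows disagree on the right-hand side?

Doctor=199: rows 1, 6, 9 → {Age,PatientID} = (p, 3), (p, 3), (p, 3) ✓
Doctor=210: row 2 → {Age,PatientID} = (o, 8) ✓
Doctor=205: rows 3, 5, 8 → {Age,PatientID} takes values {(h, 3), (g, 9), (m, 3)} — violation
Doctor=207: rows 4, 10, 11 → {Age,PatientID} = (m, 11), (m, 11), (m, 11) ✓
Doctor=203: rows 7, 12 → {Age,PatientID} = (h, 4), (h, 4) ✓
The only Doctor value with inconsistent RHS is Doctor=205.

205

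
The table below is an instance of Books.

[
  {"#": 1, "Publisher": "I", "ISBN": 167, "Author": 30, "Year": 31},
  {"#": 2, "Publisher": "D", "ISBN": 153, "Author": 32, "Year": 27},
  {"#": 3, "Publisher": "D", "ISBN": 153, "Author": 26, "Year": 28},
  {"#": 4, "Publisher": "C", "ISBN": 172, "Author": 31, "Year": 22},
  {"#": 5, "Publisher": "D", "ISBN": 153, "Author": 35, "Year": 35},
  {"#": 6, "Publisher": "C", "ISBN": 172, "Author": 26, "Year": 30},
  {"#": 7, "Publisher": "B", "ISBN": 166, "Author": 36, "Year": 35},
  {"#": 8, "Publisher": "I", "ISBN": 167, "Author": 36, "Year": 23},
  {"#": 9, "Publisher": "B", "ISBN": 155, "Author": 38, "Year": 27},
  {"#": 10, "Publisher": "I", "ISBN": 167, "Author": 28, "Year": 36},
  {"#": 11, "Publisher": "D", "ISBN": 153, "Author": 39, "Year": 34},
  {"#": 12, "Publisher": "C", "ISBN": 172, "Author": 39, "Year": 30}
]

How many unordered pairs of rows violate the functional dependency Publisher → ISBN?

1

Publisher=I: all 3 rows agree on ISBN — 0 pairs.
Publisher=D: all 4 rows agree on ISBN — 0 pairs.
Publisher=C: all 3 rows agree on ISBN — 0 pairs.
Publisher=B: violating pairs (7,9) — 1 pair.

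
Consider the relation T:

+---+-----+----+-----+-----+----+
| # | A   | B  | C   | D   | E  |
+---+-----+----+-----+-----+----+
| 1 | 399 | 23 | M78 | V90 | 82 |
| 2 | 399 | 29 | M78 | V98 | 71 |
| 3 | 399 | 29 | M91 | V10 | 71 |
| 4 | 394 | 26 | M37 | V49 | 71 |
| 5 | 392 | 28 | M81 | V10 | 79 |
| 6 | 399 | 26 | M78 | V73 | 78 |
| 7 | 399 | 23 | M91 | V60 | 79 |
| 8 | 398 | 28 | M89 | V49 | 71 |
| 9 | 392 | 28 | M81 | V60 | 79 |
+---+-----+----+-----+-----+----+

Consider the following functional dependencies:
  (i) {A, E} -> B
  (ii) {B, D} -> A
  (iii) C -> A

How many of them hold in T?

3

(i) {A, E} -> B: every LHS value maps to a single RHS value — holds.
(ii) {B, D} -> A: every LHS value maps to a single RHS value — holds.
(iii) C -> A: every LHS value maps to a single RHS value — holds.
3 of the 3 dependencies hold.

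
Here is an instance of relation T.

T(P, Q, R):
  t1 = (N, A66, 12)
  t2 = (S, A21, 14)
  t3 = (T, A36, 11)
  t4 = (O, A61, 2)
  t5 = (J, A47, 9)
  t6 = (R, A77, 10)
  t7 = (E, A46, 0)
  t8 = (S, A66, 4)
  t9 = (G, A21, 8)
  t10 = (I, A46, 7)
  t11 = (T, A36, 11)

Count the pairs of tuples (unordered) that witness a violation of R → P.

R=11: all 2 rows agree on P — 0 pairs.

0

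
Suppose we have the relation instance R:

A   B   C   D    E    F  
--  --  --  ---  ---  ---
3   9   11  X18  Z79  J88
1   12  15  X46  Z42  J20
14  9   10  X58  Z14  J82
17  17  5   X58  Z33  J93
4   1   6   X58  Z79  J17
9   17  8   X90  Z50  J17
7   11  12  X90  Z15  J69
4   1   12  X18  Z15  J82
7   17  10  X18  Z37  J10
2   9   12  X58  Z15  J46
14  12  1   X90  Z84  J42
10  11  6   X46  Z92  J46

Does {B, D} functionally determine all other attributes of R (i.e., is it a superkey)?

No

Two distinct rows share (B=9, D=X58), so {B, D} does not determine every attribute — not a superkey.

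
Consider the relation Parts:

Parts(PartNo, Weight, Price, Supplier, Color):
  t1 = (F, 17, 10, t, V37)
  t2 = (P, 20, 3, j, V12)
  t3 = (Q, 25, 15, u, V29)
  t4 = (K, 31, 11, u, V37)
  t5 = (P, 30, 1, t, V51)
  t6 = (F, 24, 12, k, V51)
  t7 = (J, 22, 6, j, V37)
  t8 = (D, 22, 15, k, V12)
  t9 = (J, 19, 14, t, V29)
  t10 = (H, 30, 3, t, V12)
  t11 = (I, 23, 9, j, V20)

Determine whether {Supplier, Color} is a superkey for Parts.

All 11 rows have distinct {Supplier, Color} values, so {Supplier, Color} → (all attributes) holds and {Supplier, Color} is a superkey.

Yes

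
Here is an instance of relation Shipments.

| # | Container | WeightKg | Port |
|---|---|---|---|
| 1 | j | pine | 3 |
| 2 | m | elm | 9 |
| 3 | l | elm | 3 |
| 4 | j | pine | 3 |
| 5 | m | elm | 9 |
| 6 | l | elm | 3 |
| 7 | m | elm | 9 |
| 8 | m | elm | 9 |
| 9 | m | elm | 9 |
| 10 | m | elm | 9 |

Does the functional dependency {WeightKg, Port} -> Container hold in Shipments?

(WeightKg=pine, Port=3): rows 1, 4 → Container = j, j ✓
(WeightKg=elm, Port=9): rows 2, 5, 7, 8, 9, 10 → Container = m, m, m, m, m, m ✓
(WeightKg=elm, Port=3): rows 3, 6 → Container = l, l ✓
Every {WeightKg, Port} value is associated with a single Container value, so {WeightKg, Port} -> Container holds.

Yes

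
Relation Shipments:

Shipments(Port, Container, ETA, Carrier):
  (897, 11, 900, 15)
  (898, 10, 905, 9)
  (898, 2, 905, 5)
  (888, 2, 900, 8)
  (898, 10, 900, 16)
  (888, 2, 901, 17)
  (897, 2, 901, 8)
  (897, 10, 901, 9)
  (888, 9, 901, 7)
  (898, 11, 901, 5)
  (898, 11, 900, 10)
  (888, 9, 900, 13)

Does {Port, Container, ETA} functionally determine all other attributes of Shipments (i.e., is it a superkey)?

All 12 rows have distinct {Port, Container, ETA} values, so {Port, Container, ETA} → (all attributes) holds and {Port, Container, ETA} is a superkey.

Yes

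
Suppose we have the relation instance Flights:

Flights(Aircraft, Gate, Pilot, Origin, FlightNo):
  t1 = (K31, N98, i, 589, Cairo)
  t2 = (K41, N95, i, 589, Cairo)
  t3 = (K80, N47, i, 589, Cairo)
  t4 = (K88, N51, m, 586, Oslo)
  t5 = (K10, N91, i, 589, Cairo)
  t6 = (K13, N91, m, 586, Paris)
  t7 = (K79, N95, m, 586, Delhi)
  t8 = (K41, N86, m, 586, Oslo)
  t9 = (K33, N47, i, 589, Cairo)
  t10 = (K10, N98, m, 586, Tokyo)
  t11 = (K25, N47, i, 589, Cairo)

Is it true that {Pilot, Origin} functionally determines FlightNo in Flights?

No

(Pilot=i, Origin=589): rows 1, 2, 3, 5, 9, 11 → FlightNo = Cairo, Cairo, Cairo, Cairo, Cairo, Cairo ✓
(Pilot=m, Origin=586): rows 4, 6, 7, 8, 10 → FlightNo takes values {Oslo, Paris, Delhi, Tokyo} — violation
Two rows agree on {Pilot, Origin} but differ on FlightNo, so {Pilot, Origin} -> FlightNo does not hold.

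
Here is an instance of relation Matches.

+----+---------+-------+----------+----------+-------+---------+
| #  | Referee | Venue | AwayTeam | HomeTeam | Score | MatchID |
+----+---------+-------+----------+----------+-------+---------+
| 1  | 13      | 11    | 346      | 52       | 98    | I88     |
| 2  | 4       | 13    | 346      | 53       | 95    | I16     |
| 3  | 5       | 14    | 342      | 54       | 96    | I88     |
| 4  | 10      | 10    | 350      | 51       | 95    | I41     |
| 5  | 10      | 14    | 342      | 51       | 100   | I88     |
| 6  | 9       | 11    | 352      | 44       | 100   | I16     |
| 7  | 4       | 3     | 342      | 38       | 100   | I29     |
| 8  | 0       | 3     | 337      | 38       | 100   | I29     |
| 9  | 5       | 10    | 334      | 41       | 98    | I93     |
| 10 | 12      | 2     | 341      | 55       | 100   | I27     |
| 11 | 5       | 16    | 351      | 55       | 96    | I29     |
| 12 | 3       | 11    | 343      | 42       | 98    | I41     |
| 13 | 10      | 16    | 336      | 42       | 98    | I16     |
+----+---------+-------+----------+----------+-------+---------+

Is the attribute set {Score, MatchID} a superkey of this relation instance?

No

Rows 7 and 8 have the same {Score, MatchID} value (Score=100, MatchID=I29) but are distinct tuples, so {Score, MatchID} does not determine every attribute — not a superkey.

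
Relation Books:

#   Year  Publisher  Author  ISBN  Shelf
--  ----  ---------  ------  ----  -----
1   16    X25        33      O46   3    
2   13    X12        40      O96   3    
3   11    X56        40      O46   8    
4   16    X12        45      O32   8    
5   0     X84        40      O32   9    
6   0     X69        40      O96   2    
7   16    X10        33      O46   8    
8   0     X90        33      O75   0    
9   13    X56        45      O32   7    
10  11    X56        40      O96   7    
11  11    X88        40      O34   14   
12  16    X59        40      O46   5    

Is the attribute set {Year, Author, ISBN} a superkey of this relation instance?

No

Rows 1 and 7 have the same {Year, Author, ISBN} value (Year=16, Author=33, ISBN=O46) but are distinct tuples, so {Year, Author, ISBN} does not determine every attribute — not a superkey.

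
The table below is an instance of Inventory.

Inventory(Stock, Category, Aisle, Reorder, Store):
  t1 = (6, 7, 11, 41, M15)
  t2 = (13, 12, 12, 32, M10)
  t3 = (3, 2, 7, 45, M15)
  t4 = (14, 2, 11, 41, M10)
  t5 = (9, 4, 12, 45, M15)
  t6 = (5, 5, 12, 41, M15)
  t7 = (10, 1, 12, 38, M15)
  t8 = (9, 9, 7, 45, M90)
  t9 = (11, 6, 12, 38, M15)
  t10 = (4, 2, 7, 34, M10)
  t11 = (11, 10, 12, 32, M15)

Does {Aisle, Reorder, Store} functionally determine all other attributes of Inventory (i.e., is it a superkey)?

No

Rows 7 and 9 have the same {Aisle, Reorder, Store} value (Aisle=12, Reorder=38, Store=M15) but are distinct tuples, so {Aisle, Reorder, Store} does not determine every attribute — not a superkey.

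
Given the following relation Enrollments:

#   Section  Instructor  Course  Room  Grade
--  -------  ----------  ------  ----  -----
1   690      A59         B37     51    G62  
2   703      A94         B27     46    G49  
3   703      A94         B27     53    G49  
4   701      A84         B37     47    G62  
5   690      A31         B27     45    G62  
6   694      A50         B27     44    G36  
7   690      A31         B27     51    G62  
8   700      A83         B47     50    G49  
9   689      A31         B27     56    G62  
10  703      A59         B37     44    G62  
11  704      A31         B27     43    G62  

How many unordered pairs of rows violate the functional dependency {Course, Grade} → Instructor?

2

(Course=B37, Grade=G62): violating pairs (1,4), (4,10) — 2 pairs.
(Course=B27, Grade=G49): all 2 rows agree on Instructor — 0 pairs.
(Course=B27, Grade=G62): all 4 rows agree on Instructor — 0 pairs.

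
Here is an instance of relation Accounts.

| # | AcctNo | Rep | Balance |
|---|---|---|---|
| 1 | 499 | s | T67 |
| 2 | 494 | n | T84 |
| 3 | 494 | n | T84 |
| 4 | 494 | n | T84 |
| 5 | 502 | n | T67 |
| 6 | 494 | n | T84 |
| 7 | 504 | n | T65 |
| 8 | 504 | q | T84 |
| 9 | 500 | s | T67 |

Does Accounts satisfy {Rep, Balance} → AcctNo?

No

(Rep=s, Balance=T67): rows 1, 9 → AcctNo takes values {499, 500} — violation
(Rep=n, Balance=T84): rows 2, 3, 4, 6 → AcctNo = 494, 494, 494, 494 ✓
(Rep=n, Balance=T67): row 5 → AcctNo = 502 ✓
(Rep=n, Balance=T65): row 7 → AcctNo = 504 ✓
(Rep=q, Balance=T84): row 8 → AcctNo = 504 ✓
Two rows agree on {Rep, Balance} but differ on AcctNo, so {Rep, Balance} → AcctNo does not hold.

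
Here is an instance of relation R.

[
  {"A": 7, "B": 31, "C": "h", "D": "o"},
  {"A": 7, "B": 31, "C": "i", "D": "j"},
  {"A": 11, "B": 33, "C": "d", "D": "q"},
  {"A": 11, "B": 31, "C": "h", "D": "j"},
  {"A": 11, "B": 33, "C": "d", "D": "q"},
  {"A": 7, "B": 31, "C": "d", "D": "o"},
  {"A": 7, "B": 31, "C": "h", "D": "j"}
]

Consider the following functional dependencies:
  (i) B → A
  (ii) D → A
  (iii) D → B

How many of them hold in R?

1

(i) B → A: B=31: 5 rows → A takes values {7, 11} — violation — fails.
(ii) D → A: D=j: 3 rows → A takes values {7, 11} — violation — fails.
(iii) D → B: every LHS value maps to a single RHS value — holds.
1 of the 3 dependencies holds.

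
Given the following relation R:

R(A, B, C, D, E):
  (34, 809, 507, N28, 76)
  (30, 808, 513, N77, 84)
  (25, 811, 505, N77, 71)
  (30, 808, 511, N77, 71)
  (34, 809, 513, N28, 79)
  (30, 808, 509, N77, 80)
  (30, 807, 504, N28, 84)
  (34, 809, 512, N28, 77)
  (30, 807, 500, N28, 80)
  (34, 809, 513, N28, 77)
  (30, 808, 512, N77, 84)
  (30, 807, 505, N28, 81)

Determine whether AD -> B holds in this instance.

(A=34, D=N28): 4 rows → B = 809, 809, 809, 809 ✓
(A=30, D=N77): 4 rows → B = 808, 808, 808, 808 ✓
(A=25, D=N77): 1 row → B = 811 ✓
(A=30, D=N28): 3 rows → B = 807, 807, 807 ✓
Every AD value is associated with a single B value, so AD -> B holds.

Yes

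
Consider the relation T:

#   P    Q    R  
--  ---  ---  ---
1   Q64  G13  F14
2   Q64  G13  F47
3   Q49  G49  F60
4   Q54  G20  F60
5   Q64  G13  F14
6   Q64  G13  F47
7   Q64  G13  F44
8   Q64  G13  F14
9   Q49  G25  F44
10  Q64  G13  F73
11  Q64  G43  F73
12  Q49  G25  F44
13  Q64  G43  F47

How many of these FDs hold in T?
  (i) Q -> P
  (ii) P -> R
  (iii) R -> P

1

(i) Q -> P: every LHS value maps to a single RHS value — holds.
(ii) P -> R: P=Q64: rows 1, 2, 5, 6, 7, 8, 10, 11, 13 → R takes values {F14, F47, F44, F73} — violation; P=Q49: rows 3, 9, 12 → R takes values {F60, F44} — violation — fails.
(iii) R -> P: R=F60: rows 3, 4 → P takes values {Q49, Q54} — violation; R=F44: rows 7, 9, 12 → P takes values {Q64, Q49} — violation — fails.
1 of the 3 dependencies holds.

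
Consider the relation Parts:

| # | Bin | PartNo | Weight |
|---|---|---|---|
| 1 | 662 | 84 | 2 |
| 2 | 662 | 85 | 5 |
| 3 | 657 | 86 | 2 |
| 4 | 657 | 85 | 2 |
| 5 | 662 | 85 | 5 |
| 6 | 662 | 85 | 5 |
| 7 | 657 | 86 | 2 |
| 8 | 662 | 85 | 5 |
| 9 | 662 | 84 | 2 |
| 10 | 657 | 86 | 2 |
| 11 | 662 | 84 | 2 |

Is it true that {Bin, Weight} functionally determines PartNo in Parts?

No

(Bin=662, Weight=2): rows 1, 9, 11 → PartNo = 84, 84, 84 ✓
(Bin=662, Weight=5): rows 2, 5, 6, 8 → PartNo = 85, 85, 85, 85 ✓
(Bin=657, Weight=2): rows 3, 4, 7, 10 → PartNo takes values {86, 85} — violation
Two rows agree on {Bin, Weight} but differ on PartNo, so {Bin, Weight} -> PartNo does not hold.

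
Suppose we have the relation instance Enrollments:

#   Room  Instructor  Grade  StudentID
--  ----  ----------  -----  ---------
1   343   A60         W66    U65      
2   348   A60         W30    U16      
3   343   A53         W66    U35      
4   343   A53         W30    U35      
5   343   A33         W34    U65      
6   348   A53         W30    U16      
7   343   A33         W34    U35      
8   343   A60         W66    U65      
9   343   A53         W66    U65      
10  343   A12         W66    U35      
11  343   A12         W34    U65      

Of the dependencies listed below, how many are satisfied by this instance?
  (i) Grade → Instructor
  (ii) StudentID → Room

1

(i) Grade → Instructor: Grade=W66: rows 1, 3, 8, 9, 10 → Instructor takes values {A60, A53, A12} — violation; Grade=W30: rows 2, 4, 6 → Instructor takes values {A60, A53} — violation; Grade=W34: rows 5, 7, 11 → Instructor takes values {A33, A12} — violation — fails.
(ii) StudentID → Room: every LHS value maps to a single RHS value — holds.
1 of the 2 dependencies holds.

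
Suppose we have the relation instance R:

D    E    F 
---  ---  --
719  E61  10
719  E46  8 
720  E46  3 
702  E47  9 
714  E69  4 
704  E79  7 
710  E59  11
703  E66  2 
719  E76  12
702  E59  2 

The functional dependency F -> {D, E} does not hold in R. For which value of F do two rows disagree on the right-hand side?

2

F=10: 1 row → {D,E} = (719, E61) ✓
F=8: 1 row → {D,E} = (719, E46) ✓
F=3: 1 row → {D,E} = (720, E46) ✓
F=9: 1 row → {D,E} = (702, E47) ✓
F=4: 1 row → {D,E} = (714, E69) ✓
F=7: 1 row → {D,E} = (704, E79) ✓
F=11: 1 row → {D,E} = (710, E59) ✓
F=2: 2 rows → {D,E} takes values {(703, E66), (702, E59)} — violation
F=12: 1 row → {D,E} = (719, E76) ✓
The only F value with inconsistent RHS is F=2.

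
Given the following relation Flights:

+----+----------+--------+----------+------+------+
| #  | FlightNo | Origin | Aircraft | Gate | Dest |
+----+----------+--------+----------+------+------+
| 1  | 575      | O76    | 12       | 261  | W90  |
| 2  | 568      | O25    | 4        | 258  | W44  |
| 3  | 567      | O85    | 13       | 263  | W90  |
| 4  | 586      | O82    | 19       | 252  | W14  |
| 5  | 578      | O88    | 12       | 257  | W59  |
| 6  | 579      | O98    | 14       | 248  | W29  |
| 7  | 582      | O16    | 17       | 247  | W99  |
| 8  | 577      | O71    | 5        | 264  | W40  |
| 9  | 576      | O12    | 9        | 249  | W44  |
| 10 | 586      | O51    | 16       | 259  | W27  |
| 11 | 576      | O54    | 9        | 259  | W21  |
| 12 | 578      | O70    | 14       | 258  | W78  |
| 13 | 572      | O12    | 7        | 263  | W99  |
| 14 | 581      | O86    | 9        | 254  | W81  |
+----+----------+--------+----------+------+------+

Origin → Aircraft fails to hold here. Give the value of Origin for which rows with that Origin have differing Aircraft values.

O12

Origin=O76: row 1 → Aircraft = 12 ✓
Origin=O25: row 2 → Aircraft = 4 ✓
Origin=O85: row 3 → Aircraft = 13 ✓
Origin=O82: row 4 → Aircraft = 19 ✓
Origin=O88: row 5 → Aircraft = 12 ✓
Origin=O98: row 6 → Aircraft = 14 ✓
Origin=O16: row 7 → Aircraft = 17 ✓
Origin=O71: row 8 → Aircraft = 5 ✓
Origin=O12: rows 9, 13 → Aircraft takes values {9, 7} — violation
Origin=O51: row 10 → Aircraft = 16 ✓
Origin=O54: row 11 → Aircraft = 9 ✓
Origin=O70: row 12 → Aircraft = 14 ✓
Origin=O86: row 14 → Aircraft = 9 ✓
The only Origin value with inconsistent Aircraft is Origin=O12.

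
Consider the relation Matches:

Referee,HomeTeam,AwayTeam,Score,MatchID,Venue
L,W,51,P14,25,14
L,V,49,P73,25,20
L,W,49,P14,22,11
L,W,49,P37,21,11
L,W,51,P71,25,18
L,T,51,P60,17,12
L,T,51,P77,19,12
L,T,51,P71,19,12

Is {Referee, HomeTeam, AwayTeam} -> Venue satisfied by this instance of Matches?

No

(Referee=L, HomeTeam=W, AwayTeam=51): 2 rows → Venue takes values {14, 18} — violation
(Referee=L, HomeTeam=V, AwayTeam=49): 1 row → Venue = 20 ✓
(Referee=L, HomeTeam=W, AwayTeam=49): 2 rows → Venue = 11, 11 ✓
(Referee=L, HomeTeam=T, AwayTeam=51): 3 rows → Venue = 12, 12, 12 ✓
Two rows agree on {Referee, HomeTeam, AwayTeam} but differ on Venue, so {Referee, HomeTeam, AwayTeam} -> Venue does not hold.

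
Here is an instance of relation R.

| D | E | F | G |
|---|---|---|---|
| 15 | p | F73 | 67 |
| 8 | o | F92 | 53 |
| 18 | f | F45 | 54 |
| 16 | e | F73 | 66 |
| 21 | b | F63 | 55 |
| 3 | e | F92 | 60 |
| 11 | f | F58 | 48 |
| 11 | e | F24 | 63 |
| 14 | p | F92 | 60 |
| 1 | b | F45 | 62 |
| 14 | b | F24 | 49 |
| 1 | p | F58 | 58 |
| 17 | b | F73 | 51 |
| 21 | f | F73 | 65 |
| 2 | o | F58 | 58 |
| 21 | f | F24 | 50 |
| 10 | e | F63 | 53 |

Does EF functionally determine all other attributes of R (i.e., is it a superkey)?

All 17 rows have distinct EF values, so EF → (all attributes) holds and EF is a superkey.

Yes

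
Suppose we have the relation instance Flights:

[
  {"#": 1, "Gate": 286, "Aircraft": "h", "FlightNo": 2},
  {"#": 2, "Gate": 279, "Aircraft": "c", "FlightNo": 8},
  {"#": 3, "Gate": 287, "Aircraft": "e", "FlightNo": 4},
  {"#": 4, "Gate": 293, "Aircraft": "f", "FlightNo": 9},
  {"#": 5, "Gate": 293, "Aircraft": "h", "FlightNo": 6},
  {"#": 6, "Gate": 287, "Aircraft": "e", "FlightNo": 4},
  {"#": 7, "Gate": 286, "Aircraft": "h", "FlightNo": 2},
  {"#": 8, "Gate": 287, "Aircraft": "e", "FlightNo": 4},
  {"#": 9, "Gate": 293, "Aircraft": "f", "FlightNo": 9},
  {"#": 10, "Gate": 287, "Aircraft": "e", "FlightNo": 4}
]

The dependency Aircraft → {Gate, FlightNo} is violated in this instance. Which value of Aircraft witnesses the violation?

h

Aircraft=h: rows 1, 5, 7 → {Gate,FlightNo} takes values {(286, 2), (293, 6)} — violation
Aircraft=c: row 2 → {Gate,FlightNo} = (279, 8) ✓
Aircraft=e: rows 3, 6, 8, 10 → {Gate,FlightNo} = (287, 4), (287, 4), (287, 4), (287, 4) ✓
Aircraft=f: rows 4, 9 → {Gate,FlightNo} = (293, 9), (293, 9) ✓
The only Aircraft value with inconsistent RHS is Aircraft=h.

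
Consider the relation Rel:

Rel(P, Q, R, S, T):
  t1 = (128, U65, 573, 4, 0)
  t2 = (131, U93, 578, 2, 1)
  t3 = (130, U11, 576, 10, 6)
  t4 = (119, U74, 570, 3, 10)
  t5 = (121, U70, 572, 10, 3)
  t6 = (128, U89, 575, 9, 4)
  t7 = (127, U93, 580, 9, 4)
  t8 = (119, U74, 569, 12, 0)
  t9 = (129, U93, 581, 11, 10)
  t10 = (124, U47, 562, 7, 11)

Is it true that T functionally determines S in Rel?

T=0: rows 1, 8 → S takes values {4, 12} — violation
T=1: row 2 → S = 2 ✓
T=6: row 3 → S = 10 ✓
T=10: rows 4, 9 → S takes values {3, 11} — violation
T=3: row 5 → S = 10 ✓
T=4: rows 6, 7 → S = 9, 9 ✓
T=11: row 10 → S = 7 ✓
Two rows agree on T but differ on S, so T → S does not hold.

No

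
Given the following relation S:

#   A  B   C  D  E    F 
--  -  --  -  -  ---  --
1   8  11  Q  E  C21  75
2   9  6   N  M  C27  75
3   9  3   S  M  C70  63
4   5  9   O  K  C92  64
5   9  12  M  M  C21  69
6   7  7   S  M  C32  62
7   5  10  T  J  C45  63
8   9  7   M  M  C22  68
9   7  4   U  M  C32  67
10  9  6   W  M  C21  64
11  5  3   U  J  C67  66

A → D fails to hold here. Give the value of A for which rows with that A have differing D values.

A=8: row 1 → D = E ✓
A=9: rows 2, 3, 5, 8, 10 → D = M, M, M, M, M ✓
A=5: rows 4, 7, 11 → D takes values {K, J} — violation
A=7: rows 6, 9 → D = M, M ✓
The only A value with inconsistent D is A=5.

5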